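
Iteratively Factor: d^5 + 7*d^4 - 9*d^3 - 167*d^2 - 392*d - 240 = (d + 3)*(d^4 + 4*d^3 - 21*d^2 - 104*d - 80) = (d + 3)*(d + 4)*(d^3 - 21*d - 20) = (d + 1)*(d + 3)*(d + 4)*(d^2 - d - 20) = (d + 1)*(d + 3)*(d + 4)^2*(d - 5)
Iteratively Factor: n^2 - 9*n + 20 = (n - 5)*(n - 4)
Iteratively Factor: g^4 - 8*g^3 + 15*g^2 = (g - 3)*(g^3 - 5*g^2) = g*(g - 3)*(g^2 - 5*g) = g*(g - 5)*(g - 3)*(g)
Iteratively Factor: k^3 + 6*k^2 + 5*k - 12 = (k - 1)*(k^2 + 7*k + 12) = (k - 1)*(k + 4)*(k + 3)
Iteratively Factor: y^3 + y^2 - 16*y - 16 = (y + 4)*(y^2 - 3*y - 4) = (y - 4)*(y + 4)*(y + 1)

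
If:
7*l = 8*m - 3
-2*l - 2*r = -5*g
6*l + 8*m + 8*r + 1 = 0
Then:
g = 2*r/13 - 8/65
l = -8*r/13 - 4/13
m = 11/104 - 7*r/13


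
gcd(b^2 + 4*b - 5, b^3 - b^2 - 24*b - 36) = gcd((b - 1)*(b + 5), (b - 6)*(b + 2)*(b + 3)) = 1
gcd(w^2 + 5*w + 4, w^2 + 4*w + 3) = w + 1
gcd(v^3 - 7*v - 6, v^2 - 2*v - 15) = 1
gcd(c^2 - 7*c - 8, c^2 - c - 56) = c - 8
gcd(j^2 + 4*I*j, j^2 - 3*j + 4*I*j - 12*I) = j + 4*I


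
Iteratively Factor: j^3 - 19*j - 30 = (j + 3)*(j^2 - 3*j - 10) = (j + 2)*(j + 3)*(j - 5)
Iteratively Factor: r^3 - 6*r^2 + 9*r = (r)*(r^2 - 6*r + 9) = r*(r - 3)*(r - 3)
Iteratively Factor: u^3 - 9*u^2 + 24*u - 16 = (u - 4)*(u^2 - 5*u + 4) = (u - 4)^2*(u - 1)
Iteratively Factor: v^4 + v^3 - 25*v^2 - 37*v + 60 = (v + 4)*(v^3 - 3*v^2 - 13*v + 15) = (v + 3)*(v + 4)*(v^2 - 6*v + 5) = (v - 5)*(v + 3)*(v + 4)*(v - 1)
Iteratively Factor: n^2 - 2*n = (n - 2)*(n)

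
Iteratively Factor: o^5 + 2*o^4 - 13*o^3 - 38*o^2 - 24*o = (o + 1)*(o^4 + o^3 - 14*o^2 - 24*o) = (o + 1)*(o + 3)*(o^3 - 2*o^2 - 8*o) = (o - 4)*(o + 1)*(o + 3)*(o^2 + 2*o) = o*(o - 4)*(o + 1)*(o + 3)*(o + 2)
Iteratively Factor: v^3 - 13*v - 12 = (v - 4)*(v^2 + 4*v + 3) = (v - 4)*(v + 1)*(v + 3)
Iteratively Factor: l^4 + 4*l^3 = (l)*(l^3 + 4*l^2) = l^2*(l^2 + 4*l) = l^3*(l + 4)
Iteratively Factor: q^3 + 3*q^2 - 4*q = (q)*(q^2 + 3*q - 4) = q*(q + 4)*(q - 1)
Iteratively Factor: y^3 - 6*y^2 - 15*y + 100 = (y - 5)*(y^2 - y - 20) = (y - 5)^2*(y + 4)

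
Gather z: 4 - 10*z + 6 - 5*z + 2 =12 - 15*z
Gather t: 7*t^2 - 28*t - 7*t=7*t^2 - 35*t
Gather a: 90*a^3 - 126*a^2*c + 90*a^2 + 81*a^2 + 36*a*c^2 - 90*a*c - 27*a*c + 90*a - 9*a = 90*a^3 + a^2*(171 - 126*c) + a*(36*c^2 - 117*c + 81)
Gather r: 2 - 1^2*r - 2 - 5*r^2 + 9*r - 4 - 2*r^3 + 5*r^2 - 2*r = -2*r^3 + 6*r - 4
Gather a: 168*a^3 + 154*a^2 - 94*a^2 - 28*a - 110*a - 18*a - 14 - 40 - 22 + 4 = 168*a^3 + 60*a^2 - 156*a - 72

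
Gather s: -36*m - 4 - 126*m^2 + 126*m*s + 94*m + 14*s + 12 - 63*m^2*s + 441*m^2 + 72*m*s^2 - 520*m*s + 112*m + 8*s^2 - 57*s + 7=315*m^2 + 170*m + s^2*(72*m + 8) + s*(-63*m^2 - 394*m - 43) + 15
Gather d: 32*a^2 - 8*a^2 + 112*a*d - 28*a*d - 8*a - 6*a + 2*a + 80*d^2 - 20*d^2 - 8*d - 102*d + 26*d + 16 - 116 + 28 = 24*a^2 - 12*a + 60*d^2 + d*(84*a - 84) - 72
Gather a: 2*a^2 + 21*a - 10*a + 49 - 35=2*a^2 + 11*a + 14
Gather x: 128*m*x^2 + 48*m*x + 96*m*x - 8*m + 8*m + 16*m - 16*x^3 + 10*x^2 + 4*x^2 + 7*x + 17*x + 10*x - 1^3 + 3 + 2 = 16*m - 16*x^3 + x^2*(128*m + 14) + x*(144*m + 34) + 4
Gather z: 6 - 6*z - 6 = -6*z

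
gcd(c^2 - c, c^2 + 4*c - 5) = c - 1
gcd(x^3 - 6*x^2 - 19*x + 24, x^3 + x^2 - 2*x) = x - 1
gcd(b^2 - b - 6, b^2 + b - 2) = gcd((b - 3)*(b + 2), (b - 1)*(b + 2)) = b + 2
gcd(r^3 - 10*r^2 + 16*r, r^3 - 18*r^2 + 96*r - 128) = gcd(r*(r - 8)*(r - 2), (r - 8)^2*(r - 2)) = r^2 - 10*r + 16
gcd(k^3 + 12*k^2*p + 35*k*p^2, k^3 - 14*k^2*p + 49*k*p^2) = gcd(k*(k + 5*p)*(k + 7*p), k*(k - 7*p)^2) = k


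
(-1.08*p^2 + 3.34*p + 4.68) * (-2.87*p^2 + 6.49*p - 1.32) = 3.0996*p^4 - 16.595*p^3 + 9.6706*p^2 + 25.9644*p - 6.1776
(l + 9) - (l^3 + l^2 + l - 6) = -l^3 - l^2 + 15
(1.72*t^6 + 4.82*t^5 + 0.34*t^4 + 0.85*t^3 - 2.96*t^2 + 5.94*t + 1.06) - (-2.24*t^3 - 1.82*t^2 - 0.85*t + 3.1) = 1.72*t^6 + 4.82*t^5 + 0.34*t^4 + 3.09*t^3 - 1.14*t^2 + 6.79*t - 2.04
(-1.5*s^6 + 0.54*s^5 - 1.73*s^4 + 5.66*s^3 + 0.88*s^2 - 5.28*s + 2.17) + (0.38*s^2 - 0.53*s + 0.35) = -1.5*s^6 + 0.54*s^5 - 1.73*s^4 + 5.66*s^3 + 1.26*s^2 - 5.81*s + 2.52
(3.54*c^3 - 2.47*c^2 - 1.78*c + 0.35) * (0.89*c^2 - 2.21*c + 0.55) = 3.1506*c^5 - 10.0217*c^4 + 5.8215*c^3 + 2.8868*c^2 - 1.7525*c + 0.1925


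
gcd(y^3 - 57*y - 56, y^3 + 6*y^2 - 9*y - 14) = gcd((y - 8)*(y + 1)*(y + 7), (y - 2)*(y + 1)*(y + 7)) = y^2 + 8*y + 7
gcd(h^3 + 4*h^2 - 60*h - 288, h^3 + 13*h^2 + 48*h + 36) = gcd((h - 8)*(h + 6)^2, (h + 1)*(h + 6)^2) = h^2 + 12*h + 36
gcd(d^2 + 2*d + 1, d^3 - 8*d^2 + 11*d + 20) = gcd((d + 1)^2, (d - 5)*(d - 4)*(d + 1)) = d + 1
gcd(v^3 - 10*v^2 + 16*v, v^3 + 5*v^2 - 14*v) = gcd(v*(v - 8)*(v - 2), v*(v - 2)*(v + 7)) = v^2 - 2*v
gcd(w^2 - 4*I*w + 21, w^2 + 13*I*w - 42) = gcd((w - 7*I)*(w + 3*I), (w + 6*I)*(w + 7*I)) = 1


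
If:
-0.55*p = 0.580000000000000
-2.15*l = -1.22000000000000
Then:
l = 0.57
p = -1.05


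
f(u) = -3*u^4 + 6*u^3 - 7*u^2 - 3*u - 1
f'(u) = -12*u^3 + 18*u^2 - 14*u - 3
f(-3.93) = -1177.15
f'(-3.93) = 1058.41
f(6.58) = -4238.21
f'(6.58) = -2734.47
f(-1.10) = -18.55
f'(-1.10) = 50.15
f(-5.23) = -3279.66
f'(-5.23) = 2279.24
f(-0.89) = -9.99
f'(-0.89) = 32.18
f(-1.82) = -87.81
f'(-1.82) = 154.45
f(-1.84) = -90.94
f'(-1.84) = 158.45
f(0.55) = -4.04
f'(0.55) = -7.25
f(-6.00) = -5419.00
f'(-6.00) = 3321.00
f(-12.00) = -73549.00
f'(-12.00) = 23493.00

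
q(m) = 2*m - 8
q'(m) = 2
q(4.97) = 1.94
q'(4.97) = 2.00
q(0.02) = -7.96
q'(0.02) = 2.00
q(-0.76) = -9.52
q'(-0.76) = 2.00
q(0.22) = -7.56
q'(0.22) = 2.00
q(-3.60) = -15.20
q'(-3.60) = 2.00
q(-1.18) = -10.36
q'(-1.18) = 2.00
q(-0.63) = -9.26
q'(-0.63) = 2.00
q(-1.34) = -10.68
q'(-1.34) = 2.00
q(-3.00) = -14.00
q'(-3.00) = 2.00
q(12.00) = 16.00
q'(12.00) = 2.00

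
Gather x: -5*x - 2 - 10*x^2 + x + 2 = -10*x^2 - 4*x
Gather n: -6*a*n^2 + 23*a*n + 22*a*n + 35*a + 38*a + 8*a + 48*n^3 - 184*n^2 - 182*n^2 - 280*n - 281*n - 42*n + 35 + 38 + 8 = 81*a + 48*n^3 + n^2*(-6*a - 366) + n*(45*a - 603) + 81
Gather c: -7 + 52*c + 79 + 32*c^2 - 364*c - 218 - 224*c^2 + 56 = -192*c^2 - 312*c - 90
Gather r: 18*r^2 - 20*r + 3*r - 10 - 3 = 18*r^2 - 17*r - 13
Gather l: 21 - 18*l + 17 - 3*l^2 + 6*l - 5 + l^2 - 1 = -2*l^2 - 12*l + 32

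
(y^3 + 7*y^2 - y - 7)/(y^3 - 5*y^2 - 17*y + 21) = (y^2 + 8*y + 7)/(y^2 - 4*y - 21)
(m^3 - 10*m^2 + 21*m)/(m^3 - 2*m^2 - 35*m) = (m - 3)/(m + 5)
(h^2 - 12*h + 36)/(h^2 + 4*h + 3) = (h^2 - 12*h + 36)/(h^2 + 4*h + 3)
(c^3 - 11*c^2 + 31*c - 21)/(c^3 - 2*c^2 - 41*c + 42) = (c - 3)/(c + 6)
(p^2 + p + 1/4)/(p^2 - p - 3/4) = (2*p + 1)/(2*p - 3)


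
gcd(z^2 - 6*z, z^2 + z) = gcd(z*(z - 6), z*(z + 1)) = z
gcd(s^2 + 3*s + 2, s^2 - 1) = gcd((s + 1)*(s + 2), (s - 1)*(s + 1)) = s + 1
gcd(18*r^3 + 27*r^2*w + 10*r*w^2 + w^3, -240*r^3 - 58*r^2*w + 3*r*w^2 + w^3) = 6*r + w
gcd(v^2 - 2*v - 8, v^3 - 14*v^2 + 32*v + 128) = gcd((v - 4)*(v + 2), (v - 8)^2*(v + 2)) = v + 2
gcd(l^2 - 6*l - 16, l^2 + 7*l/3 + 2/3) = l + 2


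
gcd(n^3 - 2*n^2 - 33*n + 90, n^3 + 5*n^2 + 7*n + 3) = 1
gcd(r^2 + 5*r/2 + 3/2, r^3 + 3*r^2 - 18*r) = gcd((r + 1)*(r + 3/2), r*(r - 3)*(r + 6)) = 1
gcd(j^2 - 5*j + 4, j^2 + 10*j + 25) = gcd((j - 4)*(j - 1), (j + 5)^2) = 1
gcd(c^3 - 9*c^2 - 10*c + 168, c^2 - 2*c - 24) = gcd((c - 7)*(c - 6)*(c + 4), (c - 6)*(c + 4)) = c^2 - 2*c - 24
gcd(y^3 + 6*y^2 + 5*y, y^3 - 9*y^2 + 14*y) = y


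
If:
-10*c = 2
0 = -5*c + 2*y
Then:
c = -1/5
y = -1/2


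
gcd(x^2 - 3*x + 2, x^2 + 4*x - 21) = 1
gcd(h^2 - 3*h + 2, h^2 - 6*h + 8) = h - 2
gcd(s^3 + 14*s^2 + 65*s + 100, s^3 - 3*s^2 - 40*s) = s + 5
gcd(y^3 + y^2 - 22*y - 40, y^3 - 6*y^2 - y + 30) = y^2 - 3*y - 10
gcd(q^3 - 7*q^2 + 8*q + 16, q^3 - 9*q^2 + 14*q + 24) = q^2 - 3*q - 4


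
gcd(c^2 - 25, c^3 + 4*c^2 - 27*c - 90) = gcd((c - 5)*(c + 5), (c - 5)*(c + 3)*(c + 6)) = c - 5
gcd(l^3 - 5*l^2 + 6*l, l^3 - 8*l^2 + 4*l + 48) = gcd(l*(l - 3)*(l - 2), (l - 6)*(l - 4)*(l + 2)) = 1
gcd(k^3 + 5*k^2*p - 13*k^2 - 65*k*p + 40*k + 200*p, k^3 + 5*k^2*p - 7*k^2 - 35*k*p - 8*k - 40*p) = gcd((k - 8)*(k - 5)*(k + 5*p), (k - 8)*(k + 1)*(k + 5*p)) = k^2 + 5*k*p - 8*k - 40*p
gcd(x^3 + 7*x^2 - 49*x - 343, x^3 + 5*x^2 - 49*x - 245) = x^2 - 49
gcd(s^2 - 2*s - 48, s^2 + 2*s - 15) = 1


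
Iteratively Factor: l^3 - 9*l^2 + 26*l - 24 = (l - 2)*(l^2 - 7*l + 12) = (l - 4)*(l - 2)*(l - 3)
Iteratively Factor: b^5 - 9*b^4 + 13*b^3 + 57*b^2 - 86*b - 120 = (b + 1)*(b^4 - 10*b^3 + 23*b^2 + 34*b - 120) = (b - 4)*(b + 1)*(b^3 - 6*b^2 - b + 30) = (b - 5)*(b - 4)*(b + 1)*(b^2 - b - 6) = (b - 5)*(b - 4)*(b + 1)*(b + 2)*(b - 3)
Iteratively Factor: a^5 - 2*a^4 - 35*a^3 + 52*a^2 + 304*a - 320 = (a + 4)*(a^4 - 6*a^3 - 11*a^2 + 96*a - 80) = (a + 4)^2*(a^3 - 10*a^2 + 29*a - 20) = (a - 1)*(a + 4)^2*(a^2 - 9*a + 20) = (a - 5)*(a - 1)*(a + 4)^2*(a - 4)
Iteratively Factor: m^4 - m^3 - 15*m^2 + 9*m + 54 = (m + 3)*(m^3 - 4*m^2 - 3*m + 18) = (m - 3)*(m + 3)*(m^2 - m - 6) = (m - 3)*(m + 2)*(m + 3)*(m - 3)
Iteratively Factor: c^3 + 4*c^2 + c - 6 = (c - 1)*(c^2 + 5*c + 6) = (c - 1)*(c + 3)*(c + 2)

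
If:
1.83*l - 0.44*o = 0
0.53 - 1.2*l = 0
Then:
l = 0.44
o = 1.84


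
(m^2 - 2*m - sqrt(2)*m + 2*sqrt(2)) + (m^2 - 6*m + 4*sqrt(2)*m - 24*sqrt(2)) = 2*m^2 - 8*m + 3*sqrt(2)*m - 22*sqrt(2)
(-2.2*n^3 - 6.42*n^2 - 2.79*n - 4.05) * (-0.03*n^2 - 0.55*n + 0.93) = 0.066*n^5 + 1.4026*n^4 + 1.5687*n^3 - 4.3146*n^2 - 0.3672*n - 3.7665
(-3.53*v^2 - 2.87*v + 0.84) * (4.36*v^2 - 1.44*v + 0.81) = -15.3908*v^4 - 7.43*v^3 + 4.9359*v^2 - 3.5343*v + 0.6804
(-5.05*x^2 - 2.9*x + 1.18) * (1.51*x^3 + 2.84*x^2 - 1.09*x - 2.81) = -7.6255*x^5 - 18.721*x^4 - 0.949699999999999*x^3 + 20.7027*x^2 + 6.8628*x - 3.3158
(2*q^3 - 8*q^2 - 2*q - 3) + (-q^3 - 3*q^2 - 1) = q^3 - 11*q^2 - 2*q - 4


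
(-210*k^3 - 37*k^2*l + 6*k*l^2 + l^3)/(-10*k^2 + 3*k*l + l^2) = (42*k^2 - k*l - l^2)/(2*k - l)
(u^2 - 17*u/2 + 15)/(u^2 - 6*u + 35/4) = 2*(u - 6)/(2*u - 7)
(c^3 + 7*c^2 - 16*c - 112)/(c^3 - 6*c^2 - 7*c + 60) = (c^2 + 11*c + 28)/(c^2 - 2*c - 15)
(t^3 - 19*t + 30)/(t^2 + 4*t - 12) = (t^2 + 2*t - 15)/(t + 6)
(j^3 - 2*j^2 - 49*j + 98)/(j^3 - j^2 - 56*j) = (j^2 - 9*j + 14)/(j*(j - 8))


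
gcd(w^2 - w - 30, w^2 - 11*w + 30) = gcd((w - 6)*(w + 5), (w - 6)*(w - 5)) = w - 6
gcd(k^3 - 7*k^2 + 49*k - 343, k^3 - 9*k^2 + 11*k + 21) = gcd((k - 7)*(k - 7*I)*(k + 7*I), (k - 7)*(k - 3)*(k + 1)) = k - 7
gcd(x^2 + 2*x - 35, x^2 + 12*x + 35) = x + 7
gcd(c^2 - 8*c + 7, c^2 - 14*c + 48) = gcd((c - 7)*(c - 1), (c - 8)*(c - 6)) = 1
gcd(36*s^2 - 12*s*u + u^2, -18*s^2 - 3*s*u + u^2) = 6*s - u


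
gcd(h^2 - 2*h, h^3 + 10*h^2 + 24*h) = h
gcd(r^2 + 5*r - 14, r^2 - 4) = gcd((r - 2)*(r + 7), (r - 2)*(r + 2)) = r - 2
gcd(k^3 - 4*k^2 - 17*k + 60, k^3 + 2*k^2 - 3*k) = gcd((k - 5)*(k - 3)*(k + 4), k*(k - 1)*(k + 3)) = 1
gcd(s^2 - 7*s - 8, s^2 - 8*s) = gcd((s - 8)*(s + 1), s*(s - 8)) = s - 8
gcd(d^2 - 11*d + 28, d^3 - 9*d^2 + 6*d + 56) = d^2 - 11*d + 28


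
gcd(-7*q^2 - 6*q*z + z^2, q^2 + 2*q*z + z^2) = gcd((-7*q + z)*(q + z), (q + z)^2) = q + z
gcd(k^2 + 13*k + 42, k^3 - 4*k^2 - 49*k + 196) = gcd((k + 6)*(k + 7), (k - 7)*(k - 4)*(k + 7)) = k + 7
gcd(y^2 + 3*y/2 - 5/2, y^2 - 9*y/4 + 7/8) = 1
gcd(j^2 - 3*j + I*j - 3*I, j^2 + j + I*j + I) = j + I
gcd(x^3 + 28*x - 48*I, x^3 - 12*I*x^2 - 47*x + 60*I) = x - 4*I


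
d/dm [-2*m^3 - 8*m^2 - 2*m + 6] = -6*m^2 - 16*m - 2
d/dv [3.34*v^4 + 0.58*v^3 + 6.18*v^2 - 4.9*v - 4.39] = 13.36*v^3 + 1.74*v^2 + 12.36*v - 4.9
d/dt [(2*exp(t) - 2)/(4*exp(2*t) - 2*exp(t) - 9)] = (-8*exp(2*t) + 16*exp(t) - 22)*exp(t)/(16*exp(4*t) - 16*exp(3*t) - 68*exp(2*t) + 36*exp(t) + 81)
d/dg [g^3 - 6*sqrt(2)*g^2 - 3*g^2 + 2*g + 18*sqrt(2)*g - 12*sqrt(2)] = 3*g^2 - 12*sqrt(2)*g - 6*g + 2 + 18*sqrt(2)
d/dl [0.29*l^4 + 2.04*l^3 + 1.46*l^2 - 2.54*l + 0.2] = 1.16*l^3 + 6.12*l^2 + 2.92*l - 2.54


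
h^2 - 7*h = h*(h - 7)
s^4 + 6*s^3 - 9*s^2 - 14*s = s*(s - 2)*(s + 1)*(s + 7)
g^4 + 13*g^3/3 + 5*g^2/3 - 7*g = g*(g - 1)*(g + 7/3)*(g + 3)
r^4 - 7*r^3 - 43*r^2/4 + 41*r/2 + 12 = (r - 8)*(r - 3/2)*(r + 1/2)*(r + 2)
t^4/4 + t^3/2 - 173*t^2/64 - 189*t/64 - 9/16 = (t/4 + 1)*(t - 3)*(t + 1/4)*(t + 3/4)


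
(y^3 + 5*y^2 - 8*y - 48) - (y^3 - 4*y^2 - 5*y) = 9*y^2 - 3*y - 48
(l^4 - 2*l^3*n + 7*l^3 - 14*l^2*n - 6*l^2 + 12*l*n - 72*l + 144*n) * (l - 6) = l^5 - 2*l^4*n + l^4 - 2*l^3*n - 48*l^3 + 96*l^2*n - 36*l^2 + 72*l*n + 432*l - 864*n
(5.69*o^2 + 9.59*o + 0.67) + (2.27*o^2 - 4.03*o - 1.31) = 7.96*o^2 + 5.56*o - 0.64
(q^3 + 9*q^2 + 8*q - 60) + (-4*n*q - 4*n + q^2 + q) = -4*n*q - 4*n + q^3 + 10*q^2 + 9*q - 60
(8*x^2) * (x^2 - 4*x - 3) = 8*x^4 - 32*x^3 - 24*x^2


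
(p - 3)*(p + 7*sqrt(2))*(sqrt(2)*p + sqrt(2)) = sqrt(2)*p^3 - 2*sqrt(2)*p^2 + 14*p^2 - 28*p - 3*sqrt(2)*p - 42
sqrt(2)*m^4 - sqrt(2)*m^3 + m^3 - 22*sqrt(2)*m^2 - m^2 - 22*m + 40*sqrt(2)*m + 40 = (m - 4)*(m - 2)*(m + 5)*(sqrt(2)*m + 1)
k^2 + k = k*(k + 1)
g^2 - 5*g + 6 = (g - 3)*(g - 2)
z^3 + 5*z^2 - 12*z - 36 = (z - 3)*(z + 2)*(z + 6)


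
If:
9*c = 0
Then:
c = 0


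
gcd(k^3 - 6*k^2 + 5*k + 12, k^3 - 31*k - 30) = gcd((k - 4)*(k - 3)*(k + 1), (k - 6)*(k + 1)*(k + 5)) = k + 1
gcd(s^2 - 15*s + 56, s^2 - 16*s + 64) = s - 8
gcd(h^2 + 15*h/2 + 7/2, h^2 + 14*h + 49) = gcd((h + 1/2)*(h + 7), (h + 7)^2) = h + 7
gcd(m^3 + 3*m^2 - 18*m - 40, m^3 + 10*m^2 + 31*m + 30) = m^2 + 7*m + 10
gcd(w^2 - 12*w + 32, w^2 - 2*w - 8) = w - 4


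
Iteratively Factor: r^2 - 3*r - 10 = (r + 2)*(r - 5)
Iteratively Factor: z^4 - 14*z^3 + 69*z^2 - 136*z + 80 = (z - 4)*(z^3 - 10*z^2 + 29*z - 20) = (z - 4)^2*(z^2 - 6*z + 5) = (z - 4)^2*(z - 1)*(z - 5)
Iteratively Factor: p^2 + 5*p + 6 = (p + 2)*(p + 3)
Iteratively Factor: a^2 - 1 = (a - 1)*(a + 1)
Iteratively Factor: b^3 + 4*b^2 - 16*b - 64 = (b - 4)*(b^2 + 8*b + 16) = (b - 4)*(b + 4)*(b + 4)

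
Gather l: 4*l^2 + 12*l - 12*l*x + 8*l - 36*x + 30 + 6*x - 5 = 4*l^2 + l*(20 - 12*x) - 30*x + 25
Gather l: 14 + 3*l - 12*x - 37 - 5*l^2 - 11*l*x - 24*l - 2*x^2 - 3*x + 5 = -5*l^2 + l*(-11*x - 21) - 2*x^2 - 15*x - 18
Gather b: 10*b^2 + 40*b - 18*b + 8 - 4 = 10*b^2 + 22*b + 4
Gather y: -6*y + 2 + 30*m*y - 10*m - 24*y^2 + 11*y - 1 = -10*m - 24*y^2 + y*(30*m + 5) + 1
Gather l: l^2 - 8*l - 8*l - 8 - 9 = l^2 - 16*l - 17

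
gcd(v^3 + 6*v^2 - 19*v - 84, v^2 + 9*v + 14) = v + 7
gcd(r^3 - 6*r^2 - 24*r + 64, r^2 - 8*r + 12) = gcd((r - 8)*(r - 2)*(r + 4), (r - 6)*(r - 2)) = r - 2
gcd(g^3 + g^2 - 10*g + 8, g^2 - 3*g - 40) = 1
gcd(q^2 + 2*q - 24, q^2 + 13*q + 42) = q + 6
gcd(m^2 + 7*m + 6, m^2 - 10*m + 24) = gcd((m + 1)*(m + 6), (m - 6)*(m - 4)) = 1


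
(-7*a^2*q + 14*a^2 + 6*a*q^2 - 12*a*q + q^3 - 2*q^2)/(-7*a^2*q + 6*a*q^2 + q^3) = (q - 2)/q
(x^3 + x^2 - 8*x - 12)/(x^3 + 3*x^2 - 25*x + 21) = (x^2 + 4*x + 4)/(x^2 + 6*x - 7)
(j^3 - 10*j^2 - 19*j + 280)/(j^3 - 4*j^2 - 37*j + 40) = (j - 7)/(j - 1)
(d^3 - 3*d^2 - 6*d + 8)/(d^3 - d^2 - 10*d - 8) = (d - 1)/(d + 1)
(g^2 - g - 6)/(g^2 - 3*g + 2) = (g^2 - g - 6)/(g^2 - 3*g + 2)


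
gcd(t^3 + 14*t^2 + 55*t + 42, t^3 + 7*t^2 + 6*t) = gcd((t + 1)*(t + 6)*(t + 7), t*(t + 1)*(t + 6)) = t^2 + 7*t + 6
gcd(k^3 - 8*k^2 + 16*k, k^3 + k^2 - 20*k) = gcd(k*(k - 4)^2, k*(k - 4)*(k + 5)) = k^2 - 4*k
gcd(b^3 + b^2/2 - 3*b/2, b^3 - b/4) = b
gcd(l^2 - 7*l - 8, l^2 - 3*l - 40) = l - 8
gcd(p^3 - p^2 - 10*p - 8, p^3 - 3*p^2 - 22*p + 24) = 1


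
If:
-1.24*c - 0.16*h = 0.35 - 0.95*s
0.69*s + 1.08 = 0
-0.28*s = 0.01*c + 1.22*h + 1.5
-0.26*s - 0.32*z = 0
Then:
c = -1.37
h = -0.86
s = -1.57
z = 1.27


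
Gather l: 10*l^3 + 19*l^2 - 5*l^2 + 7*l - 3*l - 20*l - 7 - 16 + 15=10*l^3 + 14*l^2 - 16*l - 8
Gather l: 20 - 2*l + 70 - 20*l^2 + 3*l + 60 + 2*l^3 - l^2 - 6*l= 2*l^3 - 21*l^2 - 5*l + 150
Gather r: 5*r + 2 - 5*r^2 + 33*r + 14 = -5*r^2 + 38*r + 16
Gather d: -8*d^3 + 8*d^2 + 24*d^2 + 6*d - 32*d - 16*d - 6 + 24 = -8*d^3 + 32*d^2 - 42*d + 18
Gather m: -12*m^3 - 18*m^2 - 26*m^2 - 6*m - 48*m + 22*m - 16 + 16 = -12*m^3 - 44*m^2 - 32*m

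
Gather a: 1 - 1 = 0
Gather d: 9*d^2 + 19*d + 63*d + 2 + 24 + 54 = 9*d^2 + 82*d + 80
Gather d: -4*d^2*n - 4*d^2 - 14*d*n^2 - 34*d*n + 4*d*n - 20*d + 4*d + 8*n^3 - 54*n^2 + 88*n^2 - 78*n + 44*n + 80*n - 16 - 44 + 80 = d^2*(-4*n - 4) + d*(-14*n^2 - 30*n - 16) + 8*n^3 + 34*n^2 + 46*n + 20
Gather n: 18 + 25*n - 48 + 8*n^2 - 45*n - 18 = 8*n^2 - 20*n - 48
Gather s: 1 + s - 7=s - 6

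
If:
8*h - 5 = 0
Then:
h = 5/8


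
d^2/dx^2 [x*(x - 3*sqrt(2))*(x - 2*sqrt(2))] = 6*x - 10*sqrt(2)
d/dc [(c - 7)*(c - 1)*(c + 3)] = 3*c^2 - 10*c - 17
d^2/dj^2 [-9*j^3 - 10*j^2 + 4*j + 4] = -54*j - 20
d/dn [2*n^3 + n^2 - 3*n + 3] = 6*n^2 + 2*n - 3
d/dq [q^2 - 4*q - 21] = 2*q - 4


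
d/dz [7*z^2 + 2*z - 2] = 14*z + 2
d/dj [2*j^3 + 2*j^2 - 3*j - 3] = 6*j^2 + 4*j - 3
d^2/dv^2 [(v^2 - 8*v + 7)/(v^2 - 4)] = 2*(-8*v^3 + 33*v^2 - 96*v + 44)/(v^6 - 12*v^4 + 48*v^2 - 64)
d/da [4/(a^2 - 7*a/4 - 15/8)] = 64*(7 - 8*a)/(-8*a^2 + 14*a + 15)^2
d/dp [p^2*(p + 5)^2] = 2*p*(p + 5)*(2*p + 5)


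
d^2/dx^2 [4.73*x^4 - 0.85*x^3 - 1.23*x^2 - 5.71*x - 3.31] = 56.76*x^2 - 5.1*x - 2.46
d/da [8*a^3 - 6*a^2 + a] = 24*a^2 - 12*a + 1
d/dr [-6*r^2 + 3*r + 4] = 3 - 12*r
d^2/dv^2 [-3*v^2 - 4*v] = -6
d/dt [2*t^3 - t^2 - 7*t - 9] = 6*t^2 - 2*t - 7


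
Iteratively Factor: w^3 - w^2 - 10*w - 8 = (w + 2)*(w^2 - 3*w - 4) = (w - 4)*(w + 2)*(w + 1)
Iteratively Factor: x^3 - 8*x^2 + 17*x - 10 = (x - 2)*(x^2 - 6*x + 5) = (x - 5)*(x - 2)*(x - 1)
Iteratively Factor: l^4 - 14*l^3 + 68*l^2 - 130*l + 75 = (l - 3)*(l^3 - 11*l^2 + 35*l - 25) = (l - 5)*(l - 3)*(l^2 - 6*l + 5) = (l - 5)*(l - 3)*(l - 1)*(l - 5)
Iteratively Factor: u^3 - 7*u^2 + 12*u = (u)*(u^2 - 7*u + 12) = u*(u - 3)*(u - 4)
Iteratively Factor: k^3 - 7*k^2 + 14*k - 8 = (k - 2)*(k^2 - 5*k + 4) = (k - 4)*(k - 2)*(k - 1)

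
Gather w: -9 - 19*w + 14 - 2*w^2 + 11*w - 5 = -2*w^2 - 8*w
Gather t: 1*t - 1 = t - 1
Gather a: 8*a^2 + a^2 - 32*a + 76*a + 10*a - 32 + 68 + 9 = 9*a^2 + 54*a + 45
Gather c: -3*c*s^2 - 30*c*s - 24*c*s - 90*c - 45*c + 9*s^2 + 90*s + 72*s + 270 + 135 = c*(-3*s^2 - 54*s - 135) + 9*s^2 + 162*s + 405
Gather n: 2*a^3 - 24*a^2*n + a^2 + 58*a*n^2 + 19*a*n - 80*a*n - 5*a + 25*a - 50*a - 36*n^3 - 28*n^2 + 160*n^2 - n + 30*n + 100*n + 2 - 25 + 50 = 2*a^3 + a^2 - 30*a - 36*n^3 + n^2*(58*a + 132) + n*(-24*a^2 - 61*a + 129) + 27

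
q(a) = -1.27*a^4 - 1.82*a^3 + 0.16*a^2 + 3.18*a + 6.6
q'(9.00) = -4139.52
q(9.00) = -9611.07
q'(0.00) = 3.18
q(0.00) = 6.60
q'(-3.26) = 120.11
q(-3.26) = -82.45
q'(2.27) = -83.65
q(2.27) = -40.37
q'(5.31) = -909.66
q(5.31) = -1254.17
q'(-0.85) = 2.08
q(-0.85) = 4.47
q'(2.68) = -132.96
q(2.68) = -84.28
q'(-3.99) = 237.67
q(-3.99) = -209.81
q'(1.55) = -28.36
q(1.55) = -2.19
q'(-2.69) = 61.69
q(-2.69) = -31.87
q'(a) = -5.08*a^3 - 5.46*a^2 + 0.32*a + 3.18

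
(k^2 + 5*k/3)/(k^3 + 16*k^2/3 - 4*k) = (3*k + 5)/(3*k^2 + 16*k - 12)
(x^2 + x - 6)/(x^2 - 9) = (x - 2)/(x - 3)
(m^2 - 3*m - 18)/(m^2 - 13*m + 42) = (m + 3)/(m - 7)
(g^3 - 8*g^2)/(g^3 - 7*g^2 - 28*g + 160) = g^2/(g^2 + g - 20)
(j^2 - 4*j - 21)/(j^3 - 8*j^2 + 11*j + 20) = (j^2 - 4*j - 21)/(j^3 - 8*j^2 + 11*j + 20)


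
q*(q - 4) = q^2 - 4*q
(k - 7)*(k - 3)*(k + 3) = k^3 - 7*k^2 - 9*k + 63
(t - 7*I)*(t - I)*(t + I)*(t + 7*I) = t^4 + 50*t^2 + 49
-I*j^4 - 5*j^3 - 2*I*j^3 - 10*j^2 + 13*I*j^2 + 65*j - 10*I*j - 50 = (j - 2)*(j + 5)*(j - 5*I)*(-I*j + I)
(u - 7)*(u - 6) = u^2 - 13*u + 42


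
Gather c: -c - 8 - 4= -c - 12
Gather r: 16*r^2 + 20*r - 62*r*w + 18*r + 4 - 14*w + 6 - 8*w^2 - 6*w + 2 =16*r^2 + r*(38 - 62*w) - 8*w^2 - 20*w + 12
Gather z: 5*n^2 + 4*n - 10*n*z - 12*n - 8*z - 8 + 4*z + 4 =5*n^2 - 8*n + z*(-10*n - 4) - 4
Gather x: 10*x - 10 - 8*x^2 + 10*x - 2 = -8*x^2 + 20*x - 12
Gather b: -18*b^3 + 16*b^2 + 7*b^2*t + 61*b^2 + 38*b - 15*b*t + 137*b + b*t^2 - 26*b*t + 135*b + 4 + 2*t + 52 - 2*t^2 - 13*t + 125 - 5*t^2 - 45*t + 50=-18*b^3 + b^2*(7*t + 77) + b*(t^2 - 41*t + 310) - 7*t^2 - 56*t + 231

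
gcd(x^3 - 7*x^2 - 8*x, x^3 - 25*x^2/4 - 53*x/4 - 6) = x^2 - 7*x - 8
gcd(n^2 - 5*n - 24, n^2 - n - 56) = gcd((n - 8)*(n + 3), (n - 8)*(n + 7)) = n - 8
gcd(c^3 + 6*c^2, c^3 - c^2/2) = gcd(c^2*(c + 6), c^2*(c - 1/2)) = c^2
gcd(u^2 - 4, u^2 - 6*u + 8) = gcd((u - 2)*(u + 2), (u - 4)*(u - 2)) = u - 2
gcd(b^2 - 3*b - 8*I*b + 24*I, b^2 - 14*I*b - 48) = b - 8*I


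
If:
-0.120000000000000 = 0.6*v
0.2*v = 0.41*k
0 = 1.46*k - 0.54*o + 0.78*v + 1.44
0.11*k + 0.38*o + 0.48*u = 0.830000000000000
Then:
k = -0.10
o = 2.11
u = 0.08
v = -0.20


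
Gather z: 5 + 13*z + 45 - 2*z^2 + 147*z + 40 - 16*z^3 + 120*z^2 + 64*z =-16*z^3 + 118*z^2 + 224*z + 90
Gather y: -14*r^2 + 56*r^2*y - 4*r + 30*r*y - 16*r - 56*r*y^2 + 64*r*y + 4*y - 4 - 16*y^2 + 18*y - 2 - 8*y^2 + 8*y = -14*r^2 - 20*r + y^2*(-56*r - 24) + y*(56*r^2 + 94*r + 30) - 6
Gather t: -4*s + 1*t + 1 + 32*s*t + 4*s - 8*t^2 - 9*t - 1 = -8*t^2 + t*(32*s - 8)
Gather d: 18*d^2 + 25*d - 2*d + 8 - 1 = 18*d^2 + 23*d + 7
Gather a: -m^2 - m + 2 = -m^2 - m + 2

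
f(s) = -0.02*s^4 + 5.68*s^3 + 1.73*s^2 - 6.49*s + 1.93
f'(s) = -0.08*s^3 + 17.04*s^2 + 3.46*s - 6.49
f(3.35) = 210.63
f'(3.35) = 193.32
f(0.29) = 0.33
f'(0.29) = -4.06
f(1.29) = 8.57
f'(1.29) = 26.16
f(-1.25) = 1.60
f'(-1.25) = 15.97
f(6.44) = 1514.55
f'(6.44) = 701.14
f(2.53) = 87.75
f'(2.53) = 110.04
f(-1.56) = -5.42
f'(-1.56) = 29.88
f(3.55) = 251.63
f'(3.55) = 216.96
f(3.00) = 149.77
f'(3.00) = 155.09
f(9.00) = 4093.15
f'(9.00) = 1346.57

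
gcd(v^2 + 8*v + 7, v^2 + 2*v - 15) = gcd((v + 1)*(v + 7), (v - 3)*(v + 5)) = 1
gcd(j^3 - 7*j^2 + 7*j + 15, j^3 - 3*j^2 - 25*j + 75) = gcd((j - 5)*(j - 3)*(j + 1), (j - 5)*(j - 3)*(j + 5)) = j^2 - 8*j + 15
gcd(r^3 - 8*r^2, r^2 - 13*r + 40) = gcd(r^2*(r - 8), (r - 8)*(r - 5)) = r - 8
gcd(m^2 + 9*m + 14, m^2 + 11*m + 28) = m + 7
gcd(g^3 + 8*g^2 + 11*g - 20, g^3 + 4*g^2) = g + 4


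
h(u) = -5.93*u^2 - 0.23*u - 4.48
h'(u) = -11.86*u - 0.23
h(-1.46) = -16.78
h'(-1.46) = 17.09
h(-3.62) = -81.36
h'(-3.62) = 42.70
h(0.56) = -6.47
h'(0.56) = -6.87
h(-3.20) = -64.47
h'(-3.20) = 37.72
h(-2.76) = -49.02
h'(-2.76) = 32.50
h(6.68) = -270.63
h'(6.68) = -79.45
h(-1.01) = -10.30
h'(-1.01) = 11.75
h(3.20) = -65.94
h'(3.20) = -38.18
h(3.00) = -58.54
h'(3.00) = -35.81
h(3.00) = -58.54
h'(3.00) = -35.81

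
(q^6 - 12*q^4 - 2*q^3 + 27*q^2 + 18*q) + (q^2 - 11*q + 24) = q^6 - 12*q^4 - 2*q^3 + 28*q^2 + 7*q + 24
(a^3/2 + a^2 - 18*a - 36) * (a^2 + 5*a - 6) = a^5/2 + 7*a^4/2 - 16*a^3 - 132*a^2 - 72*a + 216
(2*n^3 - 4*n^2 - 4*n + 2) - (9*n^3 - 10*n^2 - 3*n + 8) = -7*n^3 + 6*n^2 - n - 6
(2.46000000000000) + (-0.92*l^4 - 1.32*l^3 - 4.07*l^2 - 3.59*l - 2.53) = -0.92*l^4 - 1.32*l^3 - 4.07*l^2 - 3.59*l - 0.0699999999999998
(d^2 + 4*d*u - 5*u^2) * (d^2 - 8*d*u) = d^4 - 4*d^3*u - 37*d^2*u^2 + 40*d*u^3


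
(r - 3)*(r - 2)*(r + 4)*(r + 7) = r^4 + 6*r^3 - 21*r^2 - 74*r + 168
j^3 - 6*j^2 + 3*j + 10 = (j - 5)*(j - 2)*(j + 1)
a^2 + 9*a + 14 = (a + 2)*(a + 7)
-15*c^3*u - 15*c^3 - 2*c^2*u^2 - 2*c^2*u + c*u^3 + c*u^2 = (-5*c + u)*(3*c + u)*(c*u + c)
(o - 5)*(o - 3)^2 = o^3 - 11*o^2 + 39*o - 45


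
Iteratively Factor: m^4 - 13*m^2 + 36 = (m + 2)*(m^3 - 2*m^2 - 9*m + 18) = (m - 3)*(m + 2)*(m^2 + m - 6) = (m - 3)*(m - 2)*(m + 2)*(m + 3)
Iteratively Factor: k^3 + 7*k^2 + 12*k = (k + 3)*(k^2 + 4*k) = k*(k + 3)*(k + 4)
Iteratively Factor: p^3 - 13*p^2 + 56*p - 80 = (p - 4)*(p^2 - 9*p + 20) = (p - 4)^2*(p - 5)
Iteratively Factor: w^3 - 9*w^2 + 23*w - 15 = (w - 1)*(w^2 - 8*w + 15) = (w - 3)*(w - 1)*(w - 5)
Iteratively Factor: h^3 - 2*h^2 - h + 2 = (h + 1)*(h^2 - 3*h + 2) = (h - 1)*(h + 1)*(h - 2)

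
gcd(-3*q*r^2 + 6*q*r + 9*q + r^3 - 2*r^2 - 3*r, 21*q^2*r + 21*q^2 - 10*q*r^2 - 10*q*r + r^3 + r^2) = 3*q*r + 3*q - r^2 - r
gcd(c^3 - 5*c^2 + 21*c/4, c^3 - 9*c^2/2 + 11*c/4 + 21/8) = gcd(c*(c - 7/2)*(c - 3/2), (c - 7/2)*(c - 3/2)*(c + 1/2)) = c^2 - 5*c + 21/4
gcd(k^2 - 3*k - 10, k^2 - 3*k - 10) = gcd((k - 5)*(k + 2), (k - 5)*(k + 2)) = k^2 - 3*k - 10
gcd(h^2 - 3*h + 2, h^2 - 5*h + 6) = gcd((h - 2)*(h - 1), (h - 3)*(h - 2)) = h - 2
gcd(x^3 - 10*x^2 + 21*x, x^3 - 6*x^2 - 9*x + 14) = x - 7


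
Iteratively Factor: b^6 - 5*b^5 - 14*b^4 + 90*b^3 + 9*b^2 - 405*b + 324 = (b - 3)*(b^5 - 2*b^4 - 20*b^3 + 30*b^2 + 99*b - 108) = (b - 4)*(b - 3)*(b^4 + 2*b^3 - 12*b^2 - 18*b + 27) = (b - 4)*(b - 3)*(b - 1)*(b^3 + 3*b^2 - 9*b - 27) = (b - 4)*(b - 3)*(b - 1)*(b + 3)*(b^2 - 9) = (b - 4)*(b - 3)*(b - 1)*(b + 3)^2*(b - 3)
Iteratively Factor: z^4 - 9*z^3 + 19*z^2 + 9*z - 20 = (z - 4)*(z^3 - 5*z^2 - z + 5) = (z - 5)*(z - 4)*(z^2 - 1) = (z - 5)*(z - 4)*(z + 1)*(z - 1)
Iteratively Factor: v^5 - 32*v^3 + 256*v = (v)*(v^4 - 32*v^2 + 256) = v*(v - 4)*(v^3 + 4*v^2 - 16*v - 64) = v*(v - 4)*(v + 4)*(v^2 - 16) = v*(v - 4)^2*(v + 4)*(v + 4)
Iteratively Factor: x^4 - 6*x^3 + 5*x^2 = (x - 5)*(x^3 - x^2) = x*(x - 5)*(x^2 - x) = x*(x - 5)*(x - 1)*(x)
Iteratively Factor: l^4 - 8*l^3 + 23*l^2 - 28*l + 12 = (l - 1)*(l^3 - 7*l^2 + 16*l - 12) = (l - 3)*(l - 1)*(l^2 - 4*l + 4) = (l - 3)*(l - 2)*(l - 1)*(l - 2)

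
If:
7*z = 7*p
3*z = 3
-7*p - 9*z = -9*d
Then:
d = 16/9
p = 1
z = 1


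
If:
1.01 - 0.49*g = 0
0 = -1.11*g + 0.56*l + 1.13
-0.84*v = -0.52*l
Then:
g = 2.06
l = 2.07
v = 1.28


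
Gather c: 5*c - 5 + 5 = 5*c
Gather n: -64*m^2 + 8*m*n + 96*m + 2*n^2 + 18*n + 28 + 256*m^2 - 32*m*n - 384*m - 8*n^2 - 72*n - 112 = 192*m^2 - 288*m - 6*n^2 + n*(-24*m - 54) - 84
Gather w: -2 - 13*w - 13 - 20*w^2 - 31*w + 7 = -20*w^2 - 44*w - 8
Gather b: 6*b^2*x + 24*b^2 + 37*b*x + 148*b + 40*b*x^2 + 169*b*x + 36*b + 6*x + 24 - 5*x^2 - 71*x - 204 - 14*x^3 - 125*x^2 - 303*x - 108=b^2*(6*x + 24) + b*(40*x^2 + 206*x + 184) - 14*x^3 - 130*x^2 - 368*x - 288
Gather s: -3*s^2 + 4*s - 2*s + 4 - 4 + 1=-3*s^2 + 2*s + 1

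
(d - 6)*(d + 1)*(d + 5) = d^3 - 31*d - 30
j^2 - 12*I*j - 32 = (j - 8*I)*(j - 4*I)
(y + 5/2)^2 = y^2 + 5*y + 25/4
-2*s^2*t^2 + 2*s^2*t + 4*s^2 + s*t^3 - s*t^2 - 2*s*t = (-2*s + t)*(t - 2)*(s*t + s)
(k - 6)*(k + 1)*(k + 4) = k^3 - k^2 - 26*k - 24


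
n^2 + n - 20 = (n - 4)*(n + 5)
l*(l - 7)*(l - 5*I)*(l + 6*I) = l^4 - 7*l^3 + I*l^3 + 30*l^2 - 7*I*l^2 - 210*l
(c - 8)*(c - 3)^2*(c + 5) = c^4 - 9*c^3 - 13*c^2 + 213*c - 360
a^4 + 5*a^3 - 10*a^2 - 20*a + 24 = (a - 2)*(a - 1)*(a + 2)*(a + 6)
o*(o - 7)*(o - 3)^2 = o^4 - 13*o^3 + 51*o^2 - 63*o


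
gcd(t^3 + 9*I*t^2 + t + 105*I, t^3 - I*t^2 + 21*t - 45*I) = t^2 + 2*I*t + 15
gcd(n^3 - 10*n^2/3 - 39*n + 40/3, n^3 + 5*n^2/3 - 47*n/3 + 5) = n^2 + 14*n/3 - 5/3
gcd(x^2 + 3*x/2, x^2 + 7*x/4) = x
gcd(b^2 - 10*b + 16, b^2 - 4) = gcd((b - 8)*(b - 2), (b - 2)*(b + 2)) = b - 2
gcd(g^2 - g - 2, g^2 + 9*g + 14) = 1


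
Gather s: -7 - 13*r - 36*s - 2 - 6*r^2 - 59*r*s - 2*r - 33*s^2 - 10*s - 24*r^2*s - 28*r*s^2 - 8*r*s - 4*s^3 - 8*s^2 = -6*r^2 - 15*r - 4*s^3 + s^2*(-28*r - 41) + s*(-24*r^2 - 67*r - 46) - 9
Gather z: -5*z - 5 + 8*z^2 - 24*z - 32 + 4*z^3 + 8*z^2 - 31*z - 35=4*z^3 + 16*z^2 - 60*z - 72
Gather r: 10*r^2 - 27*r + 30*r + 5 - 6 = 10*r^2 + 3*r - 1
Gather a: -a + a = 0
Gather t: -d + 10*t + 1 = -d + 10*t + 1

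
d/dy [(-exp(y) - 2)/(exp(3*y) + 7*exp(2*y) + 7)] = ((exp(y) + 2)*(3*exp(y) + 14)*exp(y) - exp(3*y) - 7*exp(2*y) - 7)*exp(y)/(exp(3*y) + 7*exp(2*y) + 7)^2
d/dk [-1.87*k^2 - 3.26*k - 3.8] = -3.74*k - 3.26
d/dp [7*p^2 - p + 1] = 14*p - 1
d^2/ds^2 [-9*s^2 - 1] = -18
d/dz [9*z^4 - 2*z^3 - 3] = z^2*(36*z - 6)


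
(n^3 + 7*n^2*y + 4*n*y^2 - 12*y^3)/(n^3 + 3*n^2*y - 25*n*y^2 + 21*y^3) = (-n^2 - 8*n*y - 12*y^2)/(-n^2 - 4*n*y + 21*y^2)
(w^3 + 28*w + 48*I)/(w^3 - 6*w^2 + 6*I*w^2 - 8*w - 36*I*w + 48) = (w - 6*I)/(w - 6)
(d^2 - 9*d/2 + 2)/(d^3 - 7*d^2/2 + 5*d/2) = (2*d^2 - 9*d + 4)/(d*(2*d^2 - 7*d + 5))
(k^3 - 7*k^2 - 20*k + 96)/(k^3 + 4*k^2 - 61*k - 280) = (k^2 + k - 12)/(k^2 + 12*k + 35)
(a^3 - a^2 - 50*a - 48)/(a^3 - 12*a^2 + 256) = (a^2 + 7*a + 6)/(a^2 - 4*a - 32)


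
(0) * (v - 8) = 0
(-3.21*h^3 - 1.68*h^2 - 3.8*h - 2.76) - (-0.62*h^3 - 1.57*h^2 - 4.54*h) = -2.59*h^3 - 0.11*h^2 + 0.74*h - 2.76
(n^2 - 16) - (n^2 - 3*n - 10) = 3*n - 6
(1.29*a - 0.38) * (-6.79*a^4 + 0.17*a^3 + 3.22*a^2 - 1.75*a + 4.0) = -8.7591*a^5 + 2.7995*a^4 + 4.0892*a^3 - 3.4811*a^2 + 5.825*a - 1.52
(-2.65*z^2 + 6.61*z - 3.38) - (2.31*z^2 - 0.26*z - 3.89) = -4.96*z^2 + 6.87*z + 0.51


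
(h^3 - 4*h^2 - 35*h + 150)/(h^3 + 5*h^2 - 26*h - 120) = (h - 5)/(h + 4)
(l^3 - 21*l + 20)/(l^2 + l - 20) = l - 1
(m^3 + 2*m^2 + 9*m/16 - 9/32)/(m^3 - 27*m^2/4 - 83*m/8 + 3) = (m + 3/4)/(m - 8)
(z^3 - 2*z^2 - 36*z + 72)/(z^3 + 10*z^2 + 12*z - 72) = (z - 6)/(z + 6)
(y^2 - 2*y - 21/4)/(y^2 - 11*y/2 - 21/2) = (y - 7/2)/(y - 7)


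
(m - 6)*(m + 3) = m^2 - 3*m - 18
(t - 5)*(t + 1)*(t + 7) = t^3 + 3*t^2 - 33*t - 35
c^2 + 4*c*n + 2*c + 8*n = (c + 2)*(c + 4*n)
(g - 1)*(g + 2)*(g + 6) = g^3 + 7*g^2 + 4*g - 12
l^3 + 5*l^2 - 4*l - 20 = (l - 2)*(l + 2)*(l + 5)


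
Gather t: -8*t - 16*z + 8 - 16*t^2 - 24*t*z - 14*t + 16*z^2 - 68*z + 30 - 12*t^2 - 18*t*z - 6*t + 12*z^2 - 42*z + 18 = -28*t^2 + t*(-42*z - 28) + 28*z^2 - 126*z + 56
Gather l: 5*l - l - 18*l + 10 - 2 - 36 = -14*l - 28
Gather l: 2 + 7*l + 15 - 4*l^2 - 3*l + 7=-4*l^2 + 4*l + 24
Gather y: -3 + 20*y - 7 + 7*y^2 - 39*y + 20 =7*y^2 - 19*y + 10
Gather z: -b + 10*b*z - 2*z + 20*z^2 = -b + 20*z^2 + z*(10*b - 2)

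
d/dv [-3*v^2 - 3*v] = -6*v - 3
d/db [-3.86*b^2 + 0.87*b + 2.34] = 0.87 - 7.72*b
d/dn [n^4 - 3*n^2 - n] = 4*n^3 - 6*n - 1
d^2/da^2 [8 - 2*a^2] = -4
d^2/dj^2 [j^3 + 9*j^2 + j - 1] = 6*j + 18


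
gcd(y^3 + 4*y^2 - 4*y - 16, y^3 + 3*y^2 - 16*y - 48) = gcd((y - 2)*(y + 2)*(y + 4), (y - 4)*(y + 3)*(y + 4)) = y + 4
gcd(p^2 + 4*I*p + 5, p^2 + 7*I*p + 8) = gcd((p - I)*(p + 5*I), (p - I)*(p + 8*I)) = p - I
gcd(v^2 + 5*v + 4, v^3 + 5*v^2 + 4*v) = v^2 + 5*v + 4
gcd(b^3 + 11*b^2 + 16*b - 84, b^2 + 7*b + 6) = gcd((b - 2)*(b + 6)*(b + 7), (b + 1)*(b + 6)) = b + 6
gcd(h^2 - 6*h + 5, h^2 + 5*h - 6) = h - 1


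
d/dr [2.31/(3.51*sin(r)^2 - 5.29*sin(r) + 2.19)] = (12.2199 - 16.2162*sin(r))*cos(r)/(3.51*sin(r)^2 - 5.29*sin(r) + 2.19)^2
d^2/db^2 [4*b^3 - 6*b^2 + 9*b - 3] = 24*b - 12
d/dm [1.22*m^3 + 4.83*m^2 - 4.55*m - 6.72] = 3.66*m^2 + 9.66*m - 4.55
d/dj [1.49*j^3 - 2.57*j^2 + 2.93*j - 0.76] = 4.47*j^2 - 5.14*j + 2.93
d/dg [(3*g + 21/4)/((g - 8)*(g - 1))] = 3*(-4*g^2 - 14*g + 95)/(4*(g^4 - 18*g^3 + 97*g^2 - 144*g + 64))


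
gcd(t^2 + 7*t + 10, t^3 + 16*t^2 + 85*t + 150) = t + 5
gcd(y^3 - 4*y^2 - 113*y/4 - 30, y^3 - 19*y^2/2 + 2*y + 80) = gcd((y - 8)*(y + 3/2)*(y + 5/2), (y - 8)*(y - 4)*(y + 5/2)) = y^2 - 11*y/2 - 20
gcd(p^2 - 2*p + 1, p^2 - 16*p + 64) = 1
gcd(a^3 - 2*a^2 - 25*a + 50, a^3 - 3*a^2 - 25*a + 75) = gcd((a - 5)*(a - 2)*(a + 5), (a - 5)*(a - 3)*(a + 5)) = a^2 - 25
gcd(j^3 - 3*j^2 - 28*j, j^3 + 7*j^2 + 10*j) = j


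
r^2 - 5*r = r*(r - 5)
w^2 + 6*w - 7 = (w - 1)*(w + 7)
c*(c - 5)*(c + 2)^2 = c^4 - c^3 - 16*c^2 - 20*c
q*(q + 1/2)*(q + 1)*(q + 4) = q^4 + 11*q^3/2 + 13*q^2/2 + 2*q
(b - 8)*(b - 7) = b^2 - 15*b + 56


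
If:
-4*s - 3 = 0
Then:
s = -3/4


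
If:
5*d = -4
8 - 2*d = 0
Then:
No Solution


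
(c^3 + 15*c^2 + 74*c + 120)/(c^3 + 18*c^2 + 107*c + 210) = (c + 4)/(c + 7)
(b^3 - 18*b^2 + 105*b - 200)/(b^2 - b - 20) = (b^2 - 13*b + 40)/(b + 4)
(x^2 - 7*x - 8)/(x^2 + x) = (x - 8)/x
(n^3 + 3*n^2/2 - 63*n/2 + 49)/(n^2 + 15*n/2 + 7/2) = (2*n^2 - 11*n + 14)/(2*n + 1)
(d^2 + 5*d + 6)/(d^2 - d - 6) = (d + 3)/(d - 3)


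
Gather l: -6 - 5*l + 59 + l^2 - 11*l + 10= l^2 - 16*l + 63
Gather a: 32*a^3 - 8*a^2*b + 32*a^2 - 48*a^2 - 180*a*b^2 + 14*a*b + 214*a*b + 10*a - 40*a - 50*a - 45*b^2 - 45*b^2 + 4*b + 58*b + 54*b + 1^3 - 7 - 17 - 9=32*a^3 + a^2*(-8*b - 16) + a*(-180*b^2 + 228*b - 80) - 90*b^2 + 116*b - 32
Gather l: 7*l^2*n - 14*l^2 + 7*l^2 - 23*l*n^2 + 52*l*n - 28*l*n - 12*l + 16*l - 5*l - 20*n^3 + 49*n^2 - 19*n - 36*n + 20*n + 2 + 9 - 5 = l^2*(7*n - 7) + l*(-23*n^2 + 24*n - 1) - 20*n^3 + 49*n^2 - 35*n + 6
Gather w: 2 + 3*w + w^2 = w^2 + 3*w + 2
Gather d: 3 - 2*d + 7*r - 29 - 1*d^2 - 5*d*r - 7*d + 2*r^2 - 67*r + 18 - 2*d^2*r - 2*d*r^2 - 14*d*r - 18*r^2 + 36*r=d^2*(-2*r - 1) + d*(-2*r^2 - 19*r - 9) - 16*r^2 - 24*r - 8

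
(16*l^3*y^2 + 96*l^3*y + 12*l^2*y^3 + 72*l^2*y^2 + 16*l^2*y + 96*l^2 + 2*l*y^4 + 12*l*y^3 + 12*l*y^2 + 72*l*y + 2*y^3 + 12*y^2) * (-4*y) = -64*l^3*y^3 - 384*l^3*y^2 - 48*l^2*y^4 - 288*l^2*y^3 - 64*l^2*y^2 - 384*l^2*y - 8*l*y^5 - 48*l*y^4 - 48*l*y^3 - 288*l*y^2 - 8*y^4 - 48*y^3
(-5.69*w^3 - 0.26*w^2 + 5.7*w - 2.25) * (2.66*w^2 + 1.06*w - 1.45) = -15.1354*w^5 - 6.723*w^4 + 23.1369*w^3 + 0.434*w^2 - 10.65*w + 3.2625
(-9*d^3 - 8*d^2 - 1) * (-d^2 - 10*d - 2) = 9*d^5 + 98*d^4 + 98*d^3 + 17*d^2 + 10*d + 2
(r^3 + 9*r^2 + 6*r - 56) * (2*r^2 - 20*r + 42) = 2*r^5 - 2*r^4 - 126*r^3 + 146*r^2 + 1372*r - 2352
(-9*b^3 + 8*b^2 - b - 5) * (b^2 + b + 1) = -9*b^5 - b^4 - 2*b^3 + 2*b^2 - 6*b - 5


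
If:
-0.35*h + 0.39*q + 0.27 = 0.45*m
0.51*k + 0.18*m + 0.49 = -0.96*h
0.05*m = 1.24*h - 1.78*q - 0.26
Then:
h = 1.4257167680278*q + 0.226759339704605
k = -2.59821127408392*q - 1.53714246776034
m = 0.423631624674196 - 0.242224152910513*q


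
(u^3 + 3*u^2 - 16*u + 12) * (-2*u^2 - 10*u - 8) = -2*u^5 - 16*u^4 - 6*u^3 + 112*u^2 + 8*u - 96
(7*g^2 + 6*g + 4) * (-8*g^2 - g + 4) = -56*g^4 - 55*g^3 - 10*g^2 + 20*g + 16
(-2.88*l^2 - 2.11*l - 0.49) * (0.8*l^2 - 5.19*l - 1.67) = -2.304*l^4 + 13.2592*l^3 + 15.3685*l^2 + 6.0668*l + 0.8183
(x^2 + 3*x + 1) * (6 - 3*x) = -3*x^3 - 3*x^2 + 15*x + 6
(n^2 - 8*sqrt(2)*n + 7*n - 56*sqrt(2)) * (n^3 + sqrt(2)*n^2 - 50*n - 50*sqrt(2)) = n^5 - 7*sqrt(2)*n^4 + 7*n^4 - 49*sqrt(2)*n^3 - 66*n^3 - 462*n^2 + 350*sqrt(2)*n^2 + 800*n + 2450*sqrt(2)*n + 5600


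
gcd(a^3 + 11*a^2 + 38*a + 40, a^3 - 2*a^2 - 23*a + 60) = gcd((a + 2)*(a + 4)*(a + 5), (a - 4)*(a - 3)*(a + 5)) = a + 5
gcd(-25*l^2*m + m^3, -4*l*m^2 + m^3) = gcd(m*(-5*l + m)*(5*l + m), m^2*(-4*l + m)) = m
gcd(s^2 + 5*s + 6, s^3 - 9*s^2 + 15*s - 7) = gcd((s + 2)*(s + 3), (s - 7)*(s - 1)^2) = 1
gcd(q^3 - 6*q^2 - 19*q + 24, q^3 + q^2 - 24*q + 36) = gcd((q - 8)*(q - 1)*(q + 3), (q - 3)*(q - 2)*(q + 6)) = 1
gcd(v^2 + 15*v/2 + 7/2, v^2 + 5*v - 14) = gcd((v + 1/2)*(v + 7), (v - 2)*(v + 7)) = v + 7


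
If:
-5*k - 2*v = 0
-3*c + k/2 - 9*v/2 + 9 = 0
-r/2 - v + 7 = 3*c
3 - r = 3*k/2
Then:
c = 283/204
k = -7/17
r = 123/34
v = 35/34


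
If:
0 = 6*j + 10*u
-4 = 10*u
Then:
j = 2/3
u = -2/5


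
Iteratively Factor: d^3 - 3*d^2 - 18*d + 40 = (d - 5)*(d^2 + 2*d - 8) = (d - 5)*(d + 4)*(d - 2)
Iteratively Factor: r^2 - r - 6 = (r + 2)*(r - 3)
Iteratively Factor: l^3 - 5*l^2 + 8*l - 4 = (l - 2)*(l^2 - 3*l + 2) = (l - 2)^2*(l - 1)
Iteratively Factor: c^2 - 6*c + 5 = (c - 1)*(c - 5)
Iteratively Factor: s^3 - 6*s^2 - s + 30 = (s + 2)*(s^2 - 8*s + 15) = (s - 3)*(s + 2)*(s - 5)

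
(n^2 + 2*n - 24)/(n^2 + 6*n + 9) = (n^2 + 2*n - 24)/(n^2 + 6*n + 9)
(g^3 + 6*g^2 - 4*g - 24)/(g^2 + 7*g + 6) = (g^2 - 4)/(g + 1)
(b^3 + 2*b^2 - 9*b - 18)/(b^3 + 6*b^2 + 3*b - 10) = (b^2 - 9)/(b^2 + 4*b - 5)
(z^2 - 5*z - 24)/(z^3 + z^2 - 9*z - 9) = (z - 8)/(z^2 - 2*z - 3)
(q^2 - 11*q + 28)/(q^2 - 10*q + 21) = (q - 4)/(q - 3)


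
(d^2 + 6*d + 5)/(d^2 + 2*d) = (d^2 + 6*d + 5)/(d*(d + 2))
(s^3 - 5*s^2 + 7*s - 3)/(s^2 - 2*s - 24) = (-s^3 + 5*s^2 - 7*s + 3)/(-s^2 + 2*s + 24)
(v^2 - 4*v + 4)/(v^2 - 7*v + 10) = (v - 2)/(v - 5)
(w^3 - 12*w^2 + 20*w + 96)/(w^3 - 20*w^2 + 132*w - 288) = (w + 2)/(w - 6)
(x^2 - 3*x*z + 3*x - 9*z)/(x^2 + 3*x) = (x - 3*z)/x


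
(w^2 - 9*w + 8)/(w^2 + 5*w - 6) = (w - 8)/(w + 6)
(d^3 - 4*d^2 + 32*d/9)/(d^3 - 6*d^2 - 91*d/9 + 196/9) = d*(3*d - 8)/(3*d^2 - 14*d - 49)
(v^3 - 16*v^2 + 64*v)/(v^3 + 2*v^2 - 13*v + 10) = v*(v^2 - 16*v + 64)/(v^3 + 2*v^2 - 13*v + 10)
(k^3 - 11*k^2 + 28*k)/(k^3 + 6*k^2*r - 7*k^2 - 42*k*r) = (k - 4)/(k + 6*r)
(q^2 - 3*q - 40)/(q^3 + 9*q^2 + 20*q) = (q - 8)/(q*(q + 4))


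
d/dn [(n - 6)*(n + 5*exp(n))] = n + (n - 6)*(5*exp(n) + 1) + 5*exp(n)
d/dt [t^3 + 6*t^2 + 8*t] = 3*t^2 + 12*t + 8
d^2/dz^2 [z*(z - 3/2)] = 2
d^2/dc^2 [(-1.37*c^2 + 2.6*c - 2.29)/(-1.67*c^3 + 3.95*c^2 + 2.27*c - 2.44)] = (7.641586*c^6 - 43.50684*c^5 + 210.70557*c^4 - 445.264314*c^3 + 368.649504*c^2 - 83.140842*c + 55.253426)/(4.657463*c^9 - 33.048465*c^8 + 59.176116*c^7 + 48.629203*c^6 - 177.009756*c^5 - 2.35034099999999*c^4 + 149.400013*c^3 - 32.830932*c^2 - 40.544016*c + 14.526784)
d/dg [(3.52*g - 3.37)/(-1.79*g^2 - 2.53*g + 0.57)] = (6.3008*g^2 - 12.0646*g - 6.5197)/(3.2041*g^4 + 9.0574*g^3 + 4.3603*g^2 - 2.8842*g + 0.3249)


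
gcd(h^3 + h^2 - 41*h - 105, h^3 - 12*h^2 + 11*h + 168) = h^2 - 4*h - 21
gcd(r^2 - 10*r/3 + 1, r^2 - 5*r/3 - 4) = r - 3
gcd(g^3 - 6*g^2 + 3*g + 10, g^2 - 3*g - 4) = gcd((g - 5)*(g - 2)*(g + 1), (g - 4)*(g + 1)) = g + 1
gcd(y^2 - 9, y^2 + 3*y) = y + 3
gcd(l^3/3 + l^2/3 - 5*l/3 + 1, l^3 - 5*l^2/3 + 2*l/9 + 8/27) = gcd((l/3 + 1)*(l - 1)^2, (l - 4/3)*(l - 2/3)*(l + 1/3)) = 1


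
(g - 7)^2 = g^2 - 14*g + 49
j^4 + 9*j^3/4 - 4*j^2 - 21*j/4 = j*(j - 7/4)*(j + 1)*(j + 3)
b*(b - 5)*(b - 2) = b^3 - 7*b^2 + 10*b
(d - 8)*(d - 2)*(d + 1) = d^3 - 9*d^2 + 6*d + 16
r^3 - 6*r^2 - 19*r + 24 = (r - 8)*(r - 1)*(r + 3)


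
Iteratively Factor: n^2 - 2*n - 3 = (n + 1)*(n - 3)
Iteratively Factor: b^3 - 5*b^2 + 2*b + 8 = (b - 2)*(b^2 - 3*b - 4) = (b - 4)*(b - 2)*(b + 1)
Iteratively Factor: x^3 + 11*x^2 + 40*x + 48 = (x + 3)*(x^2 + 8*x + 16) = (x + 3)*(x + 4)*(x + 4)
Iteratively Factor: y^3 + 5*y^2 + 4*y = (y + 4)*(y^2 + y) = (y + 1)*(y + 4)*(y)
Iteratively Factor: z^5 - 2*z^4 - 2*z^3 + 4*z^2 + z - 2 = (z - 1)*(z^4 - z^3 - 3*z^2 + z + 2) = (z - 1)*(z + 1)*(z^3 - 2*z^2 - z + 2) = (z - 1)*(z + 1)^2*(z^2 - 3*z + 2) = (z - 1)^2*(z + 1)^2*(z - 2)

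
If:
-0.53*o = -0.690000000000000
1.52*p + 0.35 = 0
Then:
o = 1.30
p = -0.23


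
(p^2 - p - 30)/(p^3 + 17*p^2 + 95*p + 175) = (p - 6)/(p^2 + 12*p + 35)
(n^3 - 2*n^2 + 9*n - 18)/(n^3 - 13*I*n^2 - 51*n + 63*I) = (n^2 + n*(-2 + 3*I) - 6*I)/(n^2 - 10*I*n - 21)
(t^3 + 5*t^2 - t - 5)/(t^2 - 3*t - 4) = (t^2 + 4*t - 5)/(t - 4)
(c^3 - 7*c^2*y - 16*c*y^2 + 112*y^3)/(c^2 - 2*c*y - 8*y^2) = (c^2 - 3*c*y - 28*y^2)/(c + 2*y)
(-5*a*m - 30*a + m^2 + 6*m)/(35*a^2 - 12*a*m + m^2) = (-m - 6)/(7*a - m)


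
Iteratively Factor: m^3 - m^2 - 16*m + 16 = (m - 1)*(m^2 - 16) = (m - 4)*(m - 1)*(m + 4)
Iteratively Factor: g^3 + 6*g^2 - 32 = (g + 4)*(g^2 + 2*g - 8) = (g - 2)*(g + 4)*(g + 4)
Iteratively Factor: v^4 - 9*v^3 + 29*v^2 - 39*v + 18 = (v - 1)*(v^3 - 8*v^2 + 21*v - 18) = (v - 3)*(v - 1)*(v^2 - 5*v + 6) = (v - 3)*(v - 2)*(v - 1)*(v - 3)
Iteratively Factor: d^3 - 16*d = (d)*(d^2 - 16) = d*(d - 4)*(d + 4)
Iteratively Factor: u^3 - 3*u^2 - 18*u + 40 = (u + 4)*(u^2 - 7*u + 10) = (u - 2)*(u + 4)*(u - 5)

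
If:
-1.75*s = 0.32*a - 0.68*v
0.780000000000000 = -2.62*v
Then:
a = -5.46875*s - 0.63263358778626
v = -0.30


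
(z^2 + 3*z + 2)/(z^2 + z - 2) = (z + 1)/(z - 1)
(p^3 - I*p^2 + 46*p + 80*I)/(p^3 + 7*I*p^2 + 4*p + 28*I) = (p^2 - 3*I*p + 40)/(p^2 + 5*I*p + 14)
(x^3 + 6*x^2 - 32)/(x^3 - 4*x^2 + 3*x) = (x^3 + 6*x^2 - 32)/(x*(x^2 - 4*x + 3))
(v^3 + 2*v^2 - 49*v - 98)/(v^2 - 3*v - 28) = (v^2 + 9*v + 14)/(v + 4)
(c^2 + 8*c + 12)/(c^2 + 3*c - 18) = (c + 2)/(c - 3)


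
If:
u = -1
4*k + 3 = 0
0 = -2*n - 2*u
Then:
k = -3/4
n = 1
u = -1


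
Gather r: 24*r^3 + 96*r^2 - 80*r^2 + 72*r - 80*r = 24*r^3 + 16*r^2 - 8*r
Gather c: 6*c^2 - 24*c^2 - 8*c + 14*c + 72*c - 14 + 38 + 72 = -18*c^2 + 78*c + 96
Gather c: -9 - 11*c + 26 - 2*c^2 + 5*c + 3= -2*c^2 - 6*c + 20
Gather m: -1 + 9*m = 9*m - 1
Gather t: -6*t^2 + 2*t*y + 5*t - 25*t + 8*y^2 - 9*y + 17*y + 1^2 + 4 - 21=-6*t^2 + t*(2*y - 20) + 8*y^2 + 8*y - 16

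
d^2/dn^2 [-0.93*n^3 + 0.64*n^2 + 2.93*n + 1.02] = 1.28 - 5.58*n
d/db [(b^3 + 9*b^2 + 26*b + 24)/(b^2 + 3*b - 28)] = (b^4 + 6*b^3 - 83*b^2 - 552*b - 800)/(b^4 + 6*b^3 - 47*b^2 - 168*b + 784)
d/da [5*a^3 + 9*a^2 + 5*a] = 15*a^2 + 18*a + 5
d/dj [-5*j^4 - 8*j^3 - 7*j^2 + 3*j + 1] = -20*j^3 - 24*j^2 - 14*j + 3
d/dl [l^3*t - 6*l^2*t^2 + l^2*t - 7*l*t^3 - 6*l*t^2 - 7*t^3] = t*(3*l^2 - 12*l*t + 2*l - 7*t^2 - 6*t)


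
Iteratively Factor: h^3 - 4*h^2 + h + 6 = (h - 3)*(h^2 - h - 2) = (h - 3)*(h - 2)*(h + 1)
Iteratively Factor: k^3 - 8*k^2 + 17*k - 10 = (k - 1)*(k^2 - 7*k + 10) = (k - 2)*(k - 1)*(k - 5)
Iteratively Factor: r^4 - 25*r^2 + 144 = (r + 3)*(r^3 - 3*r^2 - 16*r + 48) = (r + 3)*(r + 4)*(r^2 - 7*r + 12) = (r - 3)*(r + 3)*(r + 4)*(r - 4)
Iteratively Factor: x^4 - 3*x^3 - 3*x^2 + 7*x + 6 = (x + 1)*(x^3 - 4*x^2 + x + 6) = (x - 3)*(x + 1)*(x^2 - x - 2) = (x - 3)*(x - 2)*(x + 1)*(x + 1)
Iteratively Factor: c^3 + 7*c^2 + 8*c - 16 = (c + 4)*(c^2 + 3*c - 4) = (c + 4)^2*(c - 1)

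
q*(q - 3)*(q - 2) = q^3 - 5*q^2 + 6*q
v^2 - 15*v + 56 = (v - 8)*(v - 7)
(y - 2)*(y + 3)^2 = y^3 + 4*y^2 - 3*y - 18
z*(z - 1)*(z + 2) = z^3 + z^2 - 2*z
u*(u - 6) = u^2 - 6*u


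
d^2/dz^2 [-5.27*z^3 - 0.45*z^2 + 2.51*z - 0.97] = -31.62*z - 0.9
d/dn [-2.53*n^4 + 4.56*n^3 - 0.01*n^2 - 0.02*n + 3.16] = -10.12*n^3 + 13.68*n^2 - 0.02*n - 0.02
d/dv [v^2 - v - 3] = 2*v - 1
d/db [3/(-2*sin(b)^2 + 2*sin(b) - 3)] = 6*(sin(2*b) - cos(b))/(-2*sin(b) - cos(2*b) + 4)^2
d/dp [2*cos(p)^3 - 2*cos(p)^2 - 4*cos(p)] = 2*(-3*cos(p)^2 + 2*cos(p) + 2)*sin(p)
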